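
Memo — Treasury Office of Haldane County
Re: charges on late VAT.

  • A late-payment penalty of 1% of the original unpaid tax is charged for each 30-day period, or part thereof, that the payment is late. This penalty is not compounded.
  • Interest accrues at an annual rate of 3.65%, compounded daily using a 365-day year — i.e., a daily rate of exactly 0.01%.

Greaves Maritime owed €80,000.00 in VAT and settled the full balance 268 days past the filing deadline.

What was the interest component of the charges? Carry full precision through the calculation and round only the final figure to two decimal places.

€2,172.88

Interest: €80,000.00 × ((1 + 0.0001)^268 − 1) = €80,000.00 × 0.02716097… = €2,172.8779…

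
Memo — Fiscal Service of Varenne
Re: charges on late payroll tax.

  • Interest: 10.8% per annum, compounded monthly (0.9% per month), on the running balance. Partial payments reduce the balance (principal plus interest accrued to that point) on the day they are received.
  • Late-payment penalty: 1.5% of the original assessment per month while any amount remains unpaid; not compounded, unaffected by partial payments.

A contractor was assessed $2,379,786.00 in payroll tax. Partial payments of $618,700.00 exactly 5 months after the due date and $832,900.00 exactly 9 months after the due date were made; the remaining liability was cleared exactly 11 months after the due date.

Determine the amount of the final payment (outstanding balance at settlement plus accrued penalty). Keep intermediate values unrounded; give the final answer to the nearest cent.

$1,518,112.65

Balance at month 5: $2,379,786.0000 × (1 + 0.009)^5 = $2,488,821.4235…
After $618,700.00 payment: $2,488,821.4235… − $618,700.00 = $1,870,121.4235…
Balance at month 9: $1,870,121.4235… × (1 + 0.009)^4 = $1,938,360.1393…
After $832,900.00 payment: $1,938,360.1393… − $832,900.00 = $1,105,460.1393…
Balance at month 11: $1,105,460.1393… × (1 + 0.009)^2 = $1,125,447.9641…
Penalty: 11 × 1.5% × $2,379,786.00 = $392,664.69
Final settlement = outstanding balance + penalty = $1,125,447.9641… + $392,664.69 = $1,518,112.65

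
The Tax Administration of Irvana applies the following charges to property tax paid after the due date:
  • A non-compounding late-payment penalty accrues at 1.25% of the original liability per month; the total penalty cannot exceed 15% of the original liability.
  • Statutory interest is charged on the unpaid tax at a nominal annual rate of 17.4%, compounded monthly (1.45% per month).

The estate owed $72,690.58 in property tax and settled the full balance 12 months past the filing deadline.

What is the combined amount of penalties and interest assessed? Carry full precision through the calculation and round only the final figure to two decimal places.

$24,610.82

Penalty (uncapped): 12 × 1.25% × $72,690.58 = $10,903.59…; cap = 15% × $72,690.58 = $10,903.59… → penalty = $10,903.59…
Interest: $72,690.58 × ((1 + 0.0145)^12 − 1) = $72,690.58 × 0.1885696… = $13,707.2333…
Penalties + interest = $10,903.5870 + $13,707.2333… = $24,610.82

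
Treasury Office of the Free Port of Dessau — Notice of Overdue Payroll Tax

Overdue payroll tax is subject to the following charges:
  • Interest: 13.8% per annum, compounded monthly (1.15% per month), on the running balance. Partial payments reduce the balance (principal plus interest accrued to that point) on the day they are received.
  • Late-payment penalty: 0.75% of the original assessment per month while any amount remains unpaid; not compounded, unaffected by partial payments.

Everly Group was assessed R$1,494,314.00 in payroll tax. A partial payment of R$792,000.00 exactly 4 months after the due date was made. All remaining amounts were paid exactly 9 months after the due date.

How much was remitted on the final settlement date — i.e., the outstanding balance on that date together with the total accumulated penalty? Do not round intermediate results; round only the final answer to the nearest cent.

R$918,550.82

Balance at month 4: R$1,494,314.0000 × (1 + 0.0115)^4 = R$1,564,247.2990…
After R$792,000.00 payment: R$1,564,247.2990… − R$792,000.00 = R$772,247.2990…
Balance at month 9: R$772,247.2990… × (1 + 0.0115)^5 = R$817,684.6283…
Penalty: 9 × 0.75% × R$1,494,314.00 = R$100,866.20…
Final settlement = outstanding balance + penalty = R$817,684.6283… + R$100,866.20… = R$918,550.82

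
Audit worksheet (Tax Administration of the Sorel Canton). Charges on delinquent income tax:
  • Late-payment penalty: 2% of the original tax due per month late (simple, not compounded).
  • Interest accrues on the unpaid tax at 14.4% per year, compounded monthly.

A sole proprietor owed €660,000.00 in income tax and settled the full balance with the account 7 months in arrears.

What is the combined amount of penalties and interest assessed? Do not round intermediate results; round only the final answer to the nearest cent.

Late-payment penalty: 7 × 2% × €660,000.00 = €92,400.00
Interest (14.4%/yr ÷ 12 = 1.2%/month): €660,000.00 × ((1 + 0.012)^7 − 1) = €57,476.2393…
Penalties + interest = €92,400.0000 + €57,476.2393… = €149,876.24

€149,876.24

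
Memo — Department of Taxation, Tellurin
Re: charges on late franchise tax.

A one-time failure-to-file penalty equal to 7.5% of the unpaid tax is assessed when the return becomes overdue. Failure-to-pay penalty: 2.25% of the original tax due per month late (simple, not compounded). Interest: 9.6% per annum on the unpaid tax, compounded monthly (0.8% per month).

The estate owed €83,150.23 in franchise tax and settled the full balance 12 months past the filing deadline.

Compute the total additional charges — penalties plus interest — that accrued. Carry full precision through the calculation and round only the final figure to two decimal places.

Failure-to-file penalty: 7.5% × €83,150.23 = €6,236.27…
Failure-to-pay penalty = 2.25% × €83,150.23 × 12 mo = €22,450.56…
Interest: €83,150.23 × ((1 + 0.008)^12 − 1) = €83,150.23 × 0.1003387… = €8,343.1855…
Penalties + interest = €28,686.8294… + €8,343.1855… = €37,030.01

€37,030.01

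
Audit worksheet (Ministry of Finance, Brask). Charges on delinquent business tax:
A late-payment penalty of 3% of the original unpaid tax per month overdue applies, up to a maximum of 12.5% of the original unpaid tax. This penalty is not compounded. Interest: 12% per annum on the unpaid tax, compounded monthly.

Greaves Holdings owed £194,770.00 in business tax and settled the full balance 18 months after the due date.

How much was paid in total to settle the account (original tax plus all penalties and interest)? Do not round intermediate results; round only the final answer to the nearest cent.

Penalty (uncapped): 18 × 3% × £194,770.00 = £105,175.80; cap = 12.5% × £194,770.00 = £24,346.25 → penalty = £24,346.25
Interest (12%/yr ÷ 12 = 1%/month): £194,770.00 × ((1 + 0.01)^18 − 1) = £38,203.6438…
Total = £194,770.00 + £24,346.2500 + £38,203.6438… = £257,319.89

£257,319.89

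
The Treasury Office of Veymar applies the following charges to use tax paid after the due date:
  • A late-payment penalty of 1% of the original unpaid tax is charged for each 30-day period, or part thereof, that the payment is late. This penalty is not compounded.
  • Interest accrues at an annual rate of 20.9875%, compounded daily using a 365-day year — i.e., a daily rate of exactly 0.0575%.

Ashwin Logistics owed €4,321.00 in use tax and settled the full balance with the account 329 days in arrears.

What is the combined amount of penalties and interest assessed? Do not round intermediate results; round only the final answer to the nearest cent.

Penalty periods: ⌈329/30⌉ = 11; penalty = 11 × 1% × €4,321.00 = €475.31
Interest: €4,321.00 × ((1 + 0.000575)^329 − 1) = €4,321.00 × 0.20818669… = €899.5747…
Penalties + interest = €475.3100 + €899.5747… = €1,374.88

€1,374.88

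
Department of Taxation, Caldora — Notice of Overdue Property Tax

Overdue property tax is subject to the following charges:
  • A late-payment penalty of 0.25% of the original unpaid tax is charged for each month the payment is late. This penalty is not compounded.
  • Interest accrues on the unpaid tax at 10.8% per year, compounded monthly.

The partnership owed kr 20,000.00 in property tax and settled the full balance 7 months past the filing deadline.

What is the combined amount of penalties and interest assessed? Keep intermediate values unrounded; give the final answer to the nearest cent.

kr 1,644.53

Late-payment penalty: 7 × 0.25% × kr 20,000.00 = kr 350.00
Interest (10.8%/yr ÷ 12 = 0.9%/month): kr 20,000.00 × ((1 + 0.009)^7 − 1) = kr 1,294.5349…
Penalties + interest = kr 350.0000 + kr 1,294.5349… = kr 1,644.53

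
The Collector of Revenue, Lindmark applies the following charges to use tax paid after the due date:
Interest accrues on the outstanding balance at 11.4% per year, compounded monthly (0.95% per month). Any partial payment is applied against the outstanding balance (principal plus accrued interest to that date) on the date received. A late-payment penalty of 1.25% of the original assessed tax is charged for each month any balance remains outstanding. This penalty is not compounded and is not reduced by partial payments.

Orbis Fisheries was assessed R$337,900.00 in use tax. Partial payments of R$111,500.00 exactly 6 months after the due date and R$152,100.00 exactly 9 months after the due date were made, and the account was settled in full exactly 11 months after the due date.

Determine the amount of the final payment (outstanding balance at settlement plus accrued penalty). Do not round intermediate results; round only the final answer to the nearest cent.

R$149,496.31

Balance at month 6: R$337,900.0000 × (1 + 0.0095)^6 = R$357,623.5677…
After R$111,500.00 payment: R$357,623.5677… − R$111,500.00 = R$246,123.5677…
Balance at month 9: R$246,123.5677… × (1 + 0.0095)^3 = R$253,204.9384…
After R$152,100.00 payment: R$253,204.9384… − R$152,100.00 = R$101,104.9384…
Balance at month 11: R$101,104.9384… × (1 + 0.0095)^2 = R$103,035.0569…
Penalty: 11 × 1.25% × R$337,900.00 = R$46,461.25
Final settlement = outstanding balance + penalty = R$103,035.0569… + R$46,461.25 = R$149,496.31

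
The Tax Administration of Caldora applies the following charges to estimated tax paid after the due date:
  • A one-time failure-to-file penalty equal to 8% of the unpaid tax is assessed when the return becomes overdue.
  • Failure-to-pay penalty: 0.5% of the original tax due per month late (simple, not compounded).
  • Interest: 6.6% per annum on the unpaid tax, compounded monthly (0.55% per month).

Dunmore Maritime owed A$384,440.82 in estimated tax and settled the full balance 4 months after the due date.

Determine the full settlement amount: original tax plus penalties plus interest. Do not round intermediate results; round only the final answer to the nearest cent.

A$431,412.63

Failure-to-file penalty: 8% × A$384,440.82 = A$30,755.27…
Failure-to-pay penalty: 4 × 0.5% × A$384,440.82 = A$7,688.82…
Interest: A$384,440.82 × ((1 + 0.0055)^4 − 1) = A$384,440.82 × 0.0221822… = A$8,527.7302…
Total = A$384,440.82 + A$38,444.0820 + A$8,527.7302… = A$431,412.63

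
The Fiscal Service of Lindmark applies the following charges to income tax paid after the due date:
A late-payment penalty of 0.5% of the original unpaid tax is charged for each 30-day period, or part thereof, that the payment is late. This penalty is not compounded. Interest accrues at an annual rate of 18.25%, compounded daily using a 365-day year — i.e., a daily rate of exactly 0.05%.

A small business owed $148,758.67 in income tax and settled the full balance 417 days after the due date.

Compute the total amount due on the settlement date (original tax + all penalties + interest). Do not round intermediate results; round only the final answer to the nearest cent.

Penalty periods: ⌈417/30⌉ = 14; penalty = 14 × 0.5% × $148,758.67 = $10,413.11…
Interest: $148,758.67 × ((1 + 0.0005)^417 − 1) = $148,758.67 × 0.23176474… = $34,477.0151…
Total = $148,758.67 + $10,413.1069 + $34,477.0151… = $193,648.79

$193,648.79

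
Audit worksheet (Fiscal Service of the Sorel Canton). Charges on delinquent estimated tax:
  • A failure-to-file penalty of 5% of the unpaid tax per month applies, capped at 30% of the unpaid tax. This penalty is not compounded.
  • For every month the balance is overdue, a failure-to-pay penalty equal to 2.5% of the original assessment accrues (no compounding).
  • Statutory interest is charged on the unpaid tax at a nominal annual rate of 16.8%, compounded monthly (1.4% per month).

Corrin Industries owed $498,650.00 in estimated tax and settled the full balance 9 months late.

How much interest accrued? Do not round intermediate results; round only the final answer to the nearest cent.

$66,465.76

Interest: $498,650.00 × ((1 + 0.014)^9 − 1) = $498,650.00 × 0.1332914… = $66,465.7590…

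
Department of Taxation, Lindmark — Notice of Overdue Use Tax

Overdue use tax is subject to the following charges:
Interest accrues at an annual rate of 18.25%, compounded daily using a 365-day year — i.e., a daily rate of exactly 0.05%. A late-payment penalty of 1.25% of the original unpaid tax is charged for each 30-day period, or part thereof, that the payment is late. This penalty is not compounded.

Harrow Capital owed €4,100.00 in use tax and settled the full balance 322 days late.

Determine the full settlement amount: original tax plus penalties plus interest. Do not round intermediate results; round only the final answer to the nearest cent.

€5,379.76

Penalty periods: ⌈322/30⌉ = 11; penalty = 11 × 1.25% × €4,100.00 = €563.75
Interest: €4,100.00 × ((1 + 0.0005)^322 − 1) = €4,100.00 × 0.17463770… = €716.0146…
Total = €4,100.00 + €563.7500 + €716.0146… = €5,379.76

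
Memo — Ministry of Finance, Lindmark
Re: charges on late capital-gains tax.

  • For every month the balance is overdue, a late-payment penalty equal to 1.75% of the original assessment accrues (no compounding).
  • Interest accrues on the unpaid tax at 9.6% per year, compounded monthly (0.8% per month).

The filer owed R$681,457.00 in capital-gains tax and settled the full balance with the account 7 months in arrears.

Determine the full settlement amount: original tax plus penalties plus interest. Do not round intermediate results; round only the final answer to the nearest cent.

R$804,025.26

Late-payment penalty = 1.75% × R$681,457.00 × 7 mo = R$83,478.48…
Interest: R$681,457.00 × ((1 + 0.008)^7 − 1) = R$681,457.00 × 0.0573621… = R$39,089.7801…
Total = R$681,457.00 + R$83,478.4825 + R$39,089.7801… = R$804,025.26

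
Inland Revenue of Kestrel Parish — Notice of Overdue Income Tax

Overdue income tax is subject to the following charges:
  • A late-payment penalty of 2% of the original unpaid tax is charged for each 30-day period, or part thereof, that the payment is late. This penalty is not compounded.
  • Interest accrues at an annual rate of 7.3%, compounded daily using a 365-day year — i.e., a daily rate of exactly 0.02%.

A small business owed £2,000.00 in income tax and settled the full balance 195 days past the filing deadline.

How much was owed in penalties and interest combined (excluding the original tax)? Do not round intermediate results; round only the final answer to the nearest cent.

£359.53

Penalty periods: ⌈195/30⌉ = 7; penalty = 7 × 2% × £2,000.00 = £280.00
Interest: £2,000.00 × ((1 + 0.0002)^195 − 1) = £2,000.00 × 0.03976643… = £79.5329…
Penalties + interest = £280.0000 + £79.5329… = £359.53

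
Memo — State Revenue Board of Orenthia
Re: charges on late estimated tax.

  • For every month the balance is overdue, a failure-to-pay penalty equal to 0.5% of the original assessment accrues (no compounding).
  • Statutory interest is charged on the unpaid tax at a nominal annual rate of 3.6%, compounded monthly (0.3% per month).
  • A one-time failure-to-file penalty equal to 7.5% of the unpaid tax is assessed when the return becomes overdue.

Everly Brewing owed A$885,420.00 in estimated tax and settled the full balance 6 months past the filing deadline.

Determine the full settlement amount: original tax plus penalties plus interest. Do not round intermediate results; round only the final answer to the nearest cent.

A$994,446.67

Failure-to-file penalty: 7.5% × A$885,420.00 = A$66,406.50
Failure-to-pay penalty = 0.5% × A$885,420.00 × 6 mo = A$26,562.60
Interest: A$885,420.00 × ((1 + 0.003)^6 − 1) = A$885,420.00 × 0.0181355… = A$16,057.5709…
Total = A$885,420.00 + A$92,969.1000 + A$16,057.5709… = A$994,446.67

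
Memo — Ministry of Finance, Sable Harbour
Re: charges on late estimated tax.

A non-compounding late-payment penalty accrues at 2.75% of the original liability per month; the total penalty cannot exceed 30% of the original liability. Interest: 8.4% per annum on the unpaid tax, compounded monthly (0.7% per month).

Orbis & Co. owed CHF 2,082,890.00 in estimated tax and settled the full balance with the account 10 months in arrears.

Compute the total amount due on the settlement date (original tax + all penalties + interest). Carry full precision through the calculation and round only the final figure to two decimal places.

CHF 2,806,166.61

Penalty: 10 × 2.75% × CHF 2,082,890.00 = CHF 572,794.75 (below the 30% cap of CHF 624,867.00)
Interest: CHF 2,082,890.00 × ((1 + 0.007)^10 − 1) = CHF 2,082,890.00 × 0.0722467… = CHF 150,481.8633…
Total = CHF 2,082,890.00 + CHF 572,794.7500 + CHF 150,481.8633… = CHF 2,806,166.61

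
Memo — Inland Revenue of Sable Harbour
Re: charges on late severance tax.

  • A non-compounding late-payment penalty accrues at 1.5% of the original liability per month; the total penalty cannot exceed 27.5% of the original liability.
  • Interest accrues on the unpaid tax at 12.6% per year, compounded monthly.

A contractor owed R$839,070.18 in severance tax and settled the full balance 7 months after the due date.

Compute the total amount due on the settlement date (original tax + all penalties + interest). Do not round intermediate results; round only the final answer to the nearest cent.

R$990,821.22

Penalty: 7 × 1.5% × R$839,070.18 = R$88,102.37… (below the 27.5% cap of R$230,744.30…)
Interest (12.6%/yr ÷ 12 = 1.05%/month): R$839,070.18 × ((1 + 0.0105)^7 − 1) = R$63,648.6712…
Total = R$839,070.18 + R$88,102.3689 + R$63,648.6712… = R$990,821.22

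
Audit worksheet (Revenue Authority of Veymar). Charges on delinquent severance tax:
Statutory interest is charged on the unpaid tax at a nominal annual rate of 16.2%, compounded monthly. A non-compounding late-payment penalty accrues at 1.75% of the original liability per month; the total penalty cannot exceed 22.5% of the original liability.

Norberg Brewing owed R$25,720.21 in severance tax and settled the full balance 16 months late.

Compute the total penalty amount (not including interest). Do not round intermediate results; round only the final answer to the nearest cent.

Penalty (uncapped): 16 × 1.75% × R$25,720.21 = R$7,201.66…; cap = 22.5% × R$25,720.21 = R$5,787.05… → penalty = R$5,787.05…

R$5,787.05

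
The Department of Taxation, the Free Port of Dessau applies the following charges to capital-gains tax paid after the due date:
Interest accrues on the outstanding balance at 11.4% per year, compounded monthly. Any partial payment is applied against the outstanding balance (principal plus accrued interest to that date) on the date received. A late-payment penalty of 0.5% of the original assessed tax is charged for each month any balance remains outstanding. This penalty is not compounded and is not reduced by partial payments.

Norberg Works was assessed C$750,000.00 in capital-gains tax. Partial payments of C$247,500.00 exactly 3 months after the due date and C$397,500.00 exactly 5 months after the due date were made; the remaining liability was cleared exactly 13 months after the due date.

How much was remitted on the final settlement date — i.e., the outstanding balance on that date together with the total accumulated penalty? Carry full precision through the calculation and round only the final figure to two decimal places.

Monthly rate = 11.4% ÷ 12 = 0.95%
Balance at month 3: C$750,000.0000 × (1 + 0.0095)^3 = C$771,578.7055…
After C$247,500.00 payment: C$771,578.7055… − C$247,500.00 = C$524,078.7055…
Balance at month 5: C$524,078.7055… × (1 + 0.0095)^2 = C$534,083.4990…
After C$397,500.00 payment: C$534,083.4990… − C$397,500.00 = C$136,583.4990…
Balance at month 13: C$136,583.4990… × (1 + 0.0095)^8 = C$147,315.6277…
Penalty: 13 × 0.5% × C$750,000.00 = C$48,750.00
Final settlement = outstanding balance + penalty = C$147,315.6277… + C$48,750.00 = C$196,065.63

C$196,065.63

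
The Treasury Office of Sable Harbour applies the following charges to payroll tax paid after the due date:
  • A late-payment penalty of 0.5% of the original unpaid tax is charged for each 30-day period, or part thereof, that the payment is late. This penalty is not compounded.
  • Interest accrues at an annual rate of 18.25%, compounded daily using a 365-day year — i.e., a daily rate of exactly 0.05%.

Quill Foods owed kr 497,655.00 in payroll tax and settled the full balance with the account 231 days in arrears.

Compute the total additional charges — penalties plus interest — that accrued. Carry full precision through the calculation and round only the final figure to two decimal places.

kr 80,820.22

Penalty periods: ⌈231/30⌉ = 8; penalty = 8 × 0.5% × kr 497,655.00 = kr 19,906.20
Interest: kr 497,655.00 × ((1 + 0.0005)^231 − 1) = kr 497,655.00 × 0.12240212… = kr 60,914.0248…
Penalties + interest = kr 19,906.2000 + kr 60,914.0248… = kr 80,820.22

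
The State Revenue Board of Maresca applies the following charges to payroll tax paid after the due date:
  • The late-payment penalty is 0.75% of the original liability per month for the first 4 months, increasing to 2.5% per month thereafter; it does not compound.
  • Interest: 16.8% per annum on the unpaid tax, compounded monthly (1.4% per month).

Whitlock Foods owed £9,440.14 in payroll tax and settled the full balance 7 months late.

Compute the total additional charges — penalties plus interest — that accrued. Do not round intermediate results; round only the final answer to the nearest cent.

£1,956.12

Penalty, months 1–4: 4 × 0.75% × £9,440.14 = £283.20…
Penalty, months 5–7: 3 × 2.5% × £9,440.14 = £708.01…
Interest: £9,440.14 × ((1 + 0.014)^7 − 1) = £9,440.14 × 0.1022134… = £964.9088…
Penalties + interest = £991.2147 + £964.9088… = £1,956.12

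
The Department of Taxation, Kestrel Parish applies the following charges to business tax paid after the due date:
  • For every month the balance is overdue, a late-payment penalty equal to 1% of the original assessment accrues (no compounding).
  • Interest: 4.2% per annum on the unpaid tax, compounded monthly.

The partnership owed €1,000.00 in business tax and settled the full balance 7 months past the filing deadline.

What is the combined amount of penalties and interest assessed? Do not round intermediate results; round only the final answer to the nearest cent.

€94.76

Late-payment penalty = 1% × €1,000.00 × 7 mo = €70.00
Interest (4.2%/yr ÷ 12 = 0.35%/month): €1,000.00 × ((1 + 0.0035)^7 − 1) = €24.7588…
Penalties + interest = €70.0000 + €24.7588… = €94.76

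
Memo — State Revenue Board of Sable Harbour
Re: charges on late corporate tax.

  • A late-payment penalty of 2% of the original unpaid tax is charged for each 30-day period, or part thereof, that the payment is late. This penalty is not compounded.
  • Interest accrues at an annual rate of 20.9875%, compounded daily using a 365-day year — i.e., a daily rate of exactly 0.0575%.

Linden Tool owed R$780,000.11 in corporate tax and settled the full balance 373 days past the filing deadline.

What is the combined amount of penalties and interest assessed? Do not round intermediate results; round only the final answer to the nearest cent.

R$389,325.17

Penalty periods: ⌈373/30⌉ = 13; penalty = 13 × 2% × R$780,000.11 = R$202,800.03…
Interest: R$780,000.11 × ((1 + 0.000575)^373 − 1) = R$780,000.11 × 0.23913476… = R$186,525.1393…
Penalties + interest = R$202,800.0286 + R$186,525.1393… = R$389,325.17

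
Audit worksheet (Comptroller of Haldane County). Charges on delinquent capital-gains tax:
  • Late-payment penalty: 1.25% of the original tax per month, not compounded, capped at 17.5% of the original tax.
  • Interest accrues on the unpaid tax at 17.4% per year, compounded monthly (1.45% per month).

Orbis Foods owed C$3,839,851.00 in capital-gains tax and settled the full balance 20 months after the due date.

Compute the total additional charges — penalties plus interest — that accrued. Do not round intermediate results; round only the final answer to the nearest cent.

C$1,953,130.28

Penalty (uncapped): 20 × 1.25% × C$3,839,851.00 = C$959,962.75; cap = 17.5% × C$3,839,851.00 = C$671,973.93… → penalty = C$671,973.93…
Interest: C$3,839,851.00 × ((1 + 0.0145)^20 − 1) = C$3,839,851.00 × 0.3336474… = C$1,281,156.3587…
Penalties + interest = C$671,973.9250 + C$1,281,156.3587… = C$1,953,130.28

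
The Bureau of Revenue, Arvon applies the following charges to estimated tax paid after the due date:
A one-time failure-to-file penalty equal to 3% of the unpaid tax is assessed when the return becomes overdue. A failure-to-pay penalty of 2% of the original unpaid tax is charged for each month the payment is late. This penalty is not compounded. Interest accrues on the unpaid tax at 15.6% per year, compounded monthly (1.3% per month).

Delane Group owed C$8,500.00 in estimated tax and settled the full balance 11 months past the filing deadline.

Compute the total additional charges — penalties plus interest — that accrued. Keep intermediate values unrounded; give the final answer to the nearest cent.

Failure-to-file penalty: 3% × C$8,500.00 = C$255.00
Failure-to-pay penalty: 11 × 2% × C$8,500.00 = C$1,870.00
Interest: C$8,500.00 × ((1 + 0.013)^11 − 1) = C$8,500.00 × 0.1526671… = C$1,297.6704…
Penalties + interest = C$2,125.0000 + C$1,297.6704… = C$3,422.67

C$3,422.67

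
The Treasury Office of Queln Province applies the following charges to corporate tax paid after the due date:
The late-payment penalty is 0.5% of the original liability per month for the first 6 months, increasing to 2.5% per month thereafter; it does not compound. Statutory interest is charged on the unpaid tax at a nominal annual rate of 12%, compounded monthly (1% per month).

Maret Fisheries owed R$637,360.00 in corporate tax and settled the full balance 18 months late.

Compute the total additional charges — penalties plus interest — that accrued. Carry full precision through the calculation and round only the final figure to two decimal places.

Penalty, months 1–6: 6 × 0.5% × R$637,360.00 = R$19,120.80
Penalty, months 7–18: 12 × 2.5% × R$637,360.00 = R$191,208.00
Interest: R$637,360.00 × ((1 + 0.01)^18 − 1) = R$637,360.00 × 0.1961475… = R$125,016.5551…
Penalties + interest = R$210,328.8000 + R$125,016.5551… = R$335,345.36

R$335,345.36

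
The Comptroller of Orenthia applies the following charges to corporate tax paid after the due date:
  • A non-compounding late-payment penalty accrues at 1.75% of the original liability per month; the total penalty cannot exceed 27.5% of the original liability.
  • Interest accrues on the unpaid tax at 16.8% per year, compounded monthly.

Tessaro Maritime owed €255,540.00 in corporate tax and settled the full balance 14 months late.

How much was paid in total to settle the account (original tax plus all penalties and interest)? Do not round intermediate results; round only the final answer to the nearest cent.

€373,056.30

Penalty: 14 × 1.75% × €255,540.00 = €62,607.30 (below the 27.5% cap of €70,273.50)
Interest (16.8%/yr ÷ 12 = 1.4%/month): €255,540.00 × ((1 + 0.014)^14 − 1) = €54,908.9965…
Total = €255,540.00 + €62,607.3000 + €54,908.9965… = €373,056.30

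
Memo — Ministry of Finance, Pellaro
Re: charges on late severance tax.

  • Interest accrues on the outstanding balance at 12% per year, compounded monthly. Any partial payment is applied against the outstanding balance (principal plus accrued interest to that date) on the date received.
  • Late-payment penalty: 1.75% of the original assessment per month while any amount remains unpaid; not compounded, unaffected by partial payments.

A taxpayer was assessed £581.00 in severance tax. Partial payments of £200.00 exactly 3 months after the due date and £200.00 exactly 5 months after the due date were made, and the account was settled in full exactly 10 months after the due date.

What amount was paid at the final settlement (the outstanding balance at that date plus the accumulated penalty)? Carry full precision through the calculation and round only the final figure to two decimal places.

Monthly rate = 12% ÷ 12 = 1%
Balance at month 3: £581.0000 × (1 + 0.01)^3 = £598.6049…
After £200.00 payment: £598.6049… − £200.00 = £398.6049…
Balance at month 5: £398.6049… × (1 + 0.01)^2 = £406.6168…
After £200.00 payment: £406.6168… − £200.00 = £206.6168…
Balance at month 10: £206.6168… × (1 + 0.01)^5 = £217.1564…
Penalty: 10 × 1.75% × £581.00 = £101.68…
Final settlement = outstanding balance + penalty = £217.1564… + £101.68… = £318.83

£318.83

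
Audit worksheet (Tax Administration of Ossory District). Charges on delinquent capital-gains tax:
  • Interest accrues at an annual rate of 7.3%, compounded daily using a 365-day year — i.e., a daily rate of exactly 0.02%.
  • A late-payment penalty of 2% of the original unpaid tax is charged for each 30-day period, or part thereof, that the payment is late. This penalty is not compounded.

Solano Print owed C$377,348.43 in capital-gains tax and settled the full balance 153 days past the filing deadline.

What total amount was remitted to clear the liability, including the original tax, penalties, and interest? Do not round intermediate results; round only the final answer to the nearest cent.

Penalty periods: ⌈153/30⌉ = 6; penalty = 6 × 2% × C$377,348.43 = C$45,281.81…
Interest: C$377,348.43 × ((1 + 0.0002)^153 − 1) = C$377,348.43 × 0.03106984… = C$11,724.1544…
Total = C$377,348.43 + C$45,281.8116 + C$11,724.1544… = C$434,354.40

C$434,354.40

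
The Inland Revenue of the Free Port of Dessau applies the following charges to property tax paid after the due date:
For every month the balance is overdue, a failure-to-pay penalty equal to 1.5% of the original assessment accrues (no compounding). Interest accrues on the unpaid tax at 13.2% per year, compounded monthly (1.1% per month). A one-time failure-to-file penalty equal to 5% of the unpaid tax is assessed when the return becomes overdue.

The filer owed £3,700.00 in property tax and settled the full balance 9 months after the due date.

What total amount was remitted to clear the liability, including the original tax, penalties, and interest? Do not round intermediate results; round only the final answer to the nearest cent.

Failure-to-file penalty: 5% × £3,700.00 = £185.00
Failure-to-pay penalty: 9 × 1.5% × £3,700.00 = £499.50
Interest: £3,700.00 × ((1 + 0.011)^9 − 1) = £3,700.00 × 0.1034697… = £382.8378…
Total = £3,700.00 + £684.5000 + £382.8378… = £4,767.34

£4,767.34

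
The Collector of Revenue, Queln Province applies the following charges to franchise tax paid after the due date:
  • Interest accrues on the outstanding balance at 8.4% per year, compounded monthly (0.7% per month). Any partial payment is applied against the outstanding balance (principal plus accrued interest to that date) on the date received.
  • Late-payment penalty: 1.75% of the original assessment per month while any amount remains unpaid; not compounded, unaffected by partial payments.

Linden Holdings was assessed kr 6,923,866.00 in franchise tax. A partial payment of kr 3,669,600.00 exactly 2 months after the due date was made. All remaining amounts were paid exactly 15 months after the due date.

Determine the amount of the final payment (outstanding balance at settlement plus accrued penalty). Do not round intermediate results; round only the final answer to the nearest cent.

kr 5,487,188.49

Balance at month 2: kr 6,923,866.0000 × (1 + 0.007)^2 = kr 7,021,139.3934…
After kr 3,669,600.00 payment: kr 7,021,139.3934… − kr 3,669,600.00 = kr 3,351,539.3934…
Balance at month 15: kr 3,351,539.3934… × (1 + 0.007)^13 = kr 3,669,673.6679…
Penalty: 15 × 1.75% × kr 6,923,866.00 = kr 1,817,514.83…
Final settlement = outstanding balance + penalty = kr 3,669,673.6679… + kr 1,817,514.83… = kr 5,487,188.49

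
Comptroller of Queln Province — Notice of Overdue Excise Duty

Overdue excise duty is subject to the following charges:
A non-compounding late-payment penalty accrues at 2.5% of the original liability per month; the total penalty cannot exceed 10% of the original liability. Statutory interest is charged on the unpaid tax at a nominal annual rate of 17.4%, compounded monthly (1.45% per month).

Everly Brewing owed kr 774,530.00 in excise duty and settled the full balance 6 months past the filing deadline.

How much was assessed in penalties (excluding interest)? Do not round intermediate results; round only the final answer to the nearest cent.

kr 77,453.00

Penalty (uncapped): 6 × 2.5% × kr 774,530.00 = kr 116,179.50; cap = 10% × kr 774,530.00 = kr 77,453.00 → penalty = kr 77,453.00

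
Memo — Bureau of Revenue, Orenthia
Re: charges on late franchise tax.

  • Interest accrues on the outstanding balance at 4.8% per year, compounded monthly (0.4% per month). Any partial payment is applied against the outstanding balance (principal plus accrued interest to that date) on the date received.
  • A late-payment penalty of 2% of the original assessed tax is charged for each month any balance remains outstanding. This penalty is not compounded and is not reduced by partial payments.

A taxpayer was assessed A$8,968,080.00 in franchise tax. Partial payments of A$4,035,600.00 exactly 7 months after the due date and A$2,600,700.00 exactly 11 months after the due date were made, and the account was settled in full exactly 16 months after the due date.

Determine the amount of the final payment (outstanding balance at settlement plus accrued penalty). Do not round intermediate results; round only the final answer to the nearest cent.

Balance at month 7: A$8,968,080.0000 × (1 + 0.004)^7 = A$9,222,219.6839…
After A$4,035,600.00 payment: A$9,222,219.6839… − A$4,035,600.00 = A$5,186,619.6839…
Balance at month 11: A$5,186,619.6839… × (1 + 0.004)^4 = A$5,270,104.8435…
After A$2,600,700.00 payment: A$5,270,104.8435… − A$2,600,700.00 = A$2,669,404.8435…
Balance at month 16: A$2,669,404.8435… × (1 + 0.004)^5 = A$2,723,221.7569…
Penalty: 16 × 2% × A$8,968,080.00 = A$2,869,785.60
Final settlement = outstanding balance + penalty = A$2,723,221.7569… + A$2,869,785.60 = A$5,593,007.36

A$5,593,007.36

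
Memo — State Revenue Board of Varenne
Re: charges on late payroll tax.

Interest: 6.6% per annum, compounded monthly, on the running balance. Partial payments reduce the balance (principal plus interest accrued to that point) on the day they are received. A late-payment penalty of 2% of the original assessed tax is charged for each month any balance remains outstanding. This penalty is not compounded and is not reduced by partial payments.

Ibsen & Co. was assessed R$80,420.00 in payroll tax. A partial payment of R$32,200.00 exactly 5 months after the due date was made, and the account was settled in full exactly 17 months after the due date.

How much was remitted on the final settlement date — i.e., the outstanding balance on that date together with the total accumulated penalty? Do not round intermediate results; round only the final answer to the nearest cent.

Monthly rate = 6.6% ÷ 12 = 0.55%
Balance at month 5: R$80,420.0000 × (1 + 0.0055)^5 = R$82,656.0112…
After R$32,200.00 payment: R$82,656.0112… − R$32,200.00 = R$50,456.0112…
Balance at month 17: R$50,456.0112… × (1 + 0.0055)^12 = R$53,888.7133…
Penalty: 17 × 2% × R$80,420.00 = R$27,342.80
Final settlement = outstanding balance + penalty = R$53,888.7133… + R$27,342.80 = R$81,231.51

R$81,231.51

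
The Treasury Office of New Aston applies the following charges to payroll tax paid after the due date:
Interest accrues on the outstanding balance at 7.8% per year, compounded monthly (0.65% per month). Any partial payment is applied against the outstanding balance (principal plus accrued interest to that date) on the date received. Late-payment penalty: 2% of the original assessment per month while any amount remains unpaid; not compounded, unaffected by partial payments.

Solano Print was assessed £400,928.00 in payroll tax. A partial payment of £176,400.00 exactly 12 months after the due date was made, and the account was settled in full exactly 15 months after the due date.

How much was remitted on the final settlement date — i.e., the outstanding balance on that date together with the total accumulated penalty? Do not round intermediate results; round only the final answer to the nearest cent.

Balance at month 12: £400,928.0000 × (1 + 0.0065)^12 = £433,342.9528…
After £176,400.00 payment: £433,342.9528… − £176,400.00 = £256,942.9528…
Balance at month 15: £256,942.9528… × (1 + 0.0065)^3 = £261,985.9784…
Penalty: 15 × 2% × £400,928.00 = £120,278.40
Final settlement = outstanding balance + penalty = £261,985.9784… + £120,278.40 = £382,264.38

£382,264.38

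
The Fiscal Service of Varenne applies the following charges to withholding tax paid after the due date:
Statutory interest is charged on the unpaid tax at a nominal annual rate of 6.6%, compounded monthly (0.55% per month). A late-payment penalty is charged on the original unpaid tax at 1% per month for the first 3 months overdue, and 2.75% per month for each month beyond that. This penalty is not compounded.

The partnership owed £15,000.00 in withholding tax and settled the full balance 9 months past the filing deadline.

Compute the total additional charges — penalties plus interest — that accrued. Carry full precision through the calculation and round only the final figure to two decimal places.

Penalty, months 1–3: 3 × 1% × £15,000.00 = £450.00
Penalty, months 4–9: 6 × 2.75% × £15,000.00 = £2,475.00
Interest: £15,000.00 × ((1 + 0.0055)^9 − 1) = £15,000.00 × 0.0506031… = £759.0464…
Penalties + interest = £2,925.0000 + £759.0464… = £3,684.05

£3,684.05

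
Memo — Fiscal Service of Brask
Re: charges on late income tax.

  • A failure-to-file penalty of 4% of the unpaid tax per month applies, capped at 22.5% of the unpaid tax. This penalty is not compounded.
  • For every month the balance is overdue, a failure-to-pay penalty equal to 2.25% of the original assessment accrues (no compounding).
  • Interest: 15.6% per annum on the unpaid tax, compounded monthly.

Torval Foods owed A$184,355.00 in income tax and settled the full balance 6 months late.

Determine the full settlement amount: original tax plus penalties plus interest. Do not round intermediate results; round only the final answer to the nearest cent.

A$265,578.01

Failure-to-file: 6 × 4% × A$184,355.00 = A$44,245.20, capped at 22.5% × A$184,355.00 = A$41,479.88…
Failure-to-pay penalty: 6 × 2.25% × A$184,355.00 = A$24,887.93…
Interest (15.6%/yr ÷ 12 = 1.3%/month): A$184,355.00 × ((1 + 0.013)^6 − 1) = A$14,855.2099…
Total = A$184,355.00 + A$66,367.8000 + A$14,855.2099… = A$265,578.01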